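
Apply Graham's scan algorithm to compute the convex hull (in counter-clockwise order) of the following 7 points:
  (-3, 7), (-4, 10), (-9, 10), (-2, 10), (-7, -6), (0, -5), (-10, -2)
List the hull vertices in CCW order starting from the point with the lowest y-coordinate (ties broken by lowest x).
Hull (CCW) = [(-7, -6), (0, -5), (-2, 10), (-9, 10), (-10, -2)]

Graham scan procedure:
  1. Find the pivot p₀ = point with lowest y (tie → lowest x): (-7, -6).
  2. Sort the remaining points by polar angle around p₀.
  3. Walk through sorted points, maintaining a stack; pop the top while the last three entries make a non-left turn (cross product ≤ 0).
  4. Final stack is the convex hull in CCW order: (-7, -6), (0, -5), (-2, 10), (-9, 10), (-10, -2).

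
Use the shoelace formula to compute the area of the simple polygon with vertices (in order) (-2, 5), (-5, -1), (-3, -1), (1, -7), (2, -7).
Area = 27

Shoelace formula: Area = (1/2) |Σ_i (x_i · y_{i+1} − x_{i+1} · y_i)| (indices mod n). Compute each cross term:
  (-2)(-1) − (-5)(5) = 27
  (-5)(-1) − (-3)(-1) = 2
  (-3)(-7) − (1)(-1) = 22
  (1)(-7) − (2)(-7) = 7
  (2)(5) − (-2)(-7) = -4
Sum = 54, so (signed) Area = 54/2 = 27, |Area| = 27.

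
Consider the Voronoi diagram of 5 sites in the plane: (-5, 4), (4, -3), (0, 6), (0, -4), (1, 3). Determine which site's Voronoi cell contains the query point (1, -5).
Nearest site = (0, -4)

The Voronoi cell of site s contains exactly those query points closer to s than to any other site. Compute squared distances from q = (1, -5) to each site:
  (0 − 1)² + (-4 − -5)² = 2
  (4 − 1)² + (-3 − -5)² = 13
  (1 − 1)² + (3 − -5)² = 64
  (-5 − 1)² + (4 − -5)² = 117
  (0 − 1)² + (6 − -5)² = 122
Minimum is attained by (0, -4), so q lies in its Voronoi cell.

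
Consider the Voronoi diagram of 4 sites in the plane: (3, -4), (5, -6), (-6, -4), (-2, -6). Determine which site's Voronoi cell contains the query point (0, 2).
Nearest site = (3, -4)

The Voronoi cell of site s contains exactly those query points closer to s than to any other site. Compute squared distances from q = (0, 2) to each site:
  (3 − 0)² + (-4 − 2)² = 45
  (-2 − 0)² + (-6 − 2)² = 68
  (-6 − 0)² + (-4 − 2)² = 72
  (5 − 0)² + (-6 − 2)² = 89
Minimum is attained by (3, -4), so q lies in its Voronoi cell.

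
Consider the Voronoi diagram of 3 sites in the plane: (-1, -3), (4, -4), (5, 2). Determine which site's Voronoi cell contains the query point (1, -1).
Nearest site = (-1, -3)

The Voronoi cell of site s contains exactly those query points closer to s than to any other site. Compute squared distances from q = (1, -1) to each site:
  (-1 − 1)² + (-3 − -1)² = 8
  (4 − 1)² + (-4 − -1)² = 18
  (5 − 1)² + (2 − -1)² = 25
Minimum is attained by (-1, -3), so q lies in its Voronoi cell.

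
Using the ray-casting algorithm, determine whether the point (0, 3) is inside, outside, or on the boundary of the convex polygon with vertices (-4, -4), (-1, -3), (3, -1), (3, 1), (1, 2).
The point (0, 3) lies strictly outside the polygon

Cast a horizontal ray to the right from the query point and count how many polygon edges it crosses (each edge strictly once or zero times, handled with the usual half-open convention). 
Parity of crossings → even ⇒ outside.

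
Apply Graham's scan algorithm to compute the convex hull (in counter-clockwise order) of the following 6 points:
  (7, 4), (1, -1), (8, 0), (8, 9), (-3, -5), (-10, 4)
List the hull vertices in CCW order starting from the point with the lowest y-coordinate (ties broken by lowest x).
Hull (CCW) = [(-3, -5), (8, 0), (8, 9), (-10, 4)]

Graham scan procedure:
  1. Find the pivot p₀ = point with lowest y (tie → lowest x): (-3, -5).
  2. Sort the remaining points by polar angle around p₀.
  3. Walk through sorted points, maintaining a stack; pop the top while the last three entries make a non-left turn (cross product ≤ 0).
  4. Final stack is the convex hull in CCW order: (-3, -5), (8, 0), (8, 9), (-10, 4).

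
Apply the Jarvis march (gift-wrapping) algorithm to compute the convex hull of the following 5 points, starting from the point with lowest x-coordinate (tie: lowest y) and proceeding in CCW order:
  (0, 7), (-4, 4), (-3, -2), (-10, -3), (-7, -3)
Hull (CCW) = [(-10, -3), (-7, -3), (-3, -2), (0, 7), (-4, 4)]

Jarvis march: at each step, from the current hull vertex p, select the next vertex q as the point such that every other point lies strictly to the left of (or on) the directed line p → q. (Equivalently: for every other point r, the cross product (q − p) × (r − p) ≥ 0.)
Starting point (lowest x, tie lowest y): (-10, -3). Wrap until returning to start. Resulting hull: (-10, -3), (-7, -3), (-3, -2), (0, 7), (-4, 4).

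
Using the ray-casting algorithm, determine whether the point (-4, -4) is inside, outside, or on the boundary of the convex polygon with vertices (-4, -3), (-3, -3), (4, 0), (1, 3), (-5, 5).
The point (-4, -4) lies strictly outside the polygon

Cast a horizontal ray to the right from the query point and count how many polygon edges it crosses (each edge strictly once or zero times, handled with the usual half-open convention). 
Parity of crossings → even ⇒ outside.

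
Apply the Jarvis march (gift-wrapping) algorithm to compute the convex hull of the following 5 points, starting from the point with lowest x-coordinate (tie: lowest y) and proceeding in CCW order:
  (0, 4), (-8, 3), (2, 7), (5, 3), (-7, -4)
Hull (CCW) = [(-8, 3), (-7, -4), (5, 3), (2, 7)]

Jarvis march: at each step, from the current hull vertex p, select the next vertex q as the point such that every other point lies strictly to the left of (or on) the directed line p → q. (Equivalently: for every other point r, the cross product (q − p) × (r − p) ≥ 0.)
Starting point (lowest x, tie lowest y): (-8, 3). Wrap until returning to start. Resulting hull: (-8, 3), (-7, -4), (5, 3), (2, 7).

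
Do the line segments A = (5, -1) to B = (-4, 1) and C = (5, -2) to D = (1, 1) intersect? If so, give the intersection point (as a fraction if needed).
Yes; intersection at (59/19, -11/19) (t = 4/19 on AB, s = 9/19 on CD)

Parametrize AB as A + t(B − A) = (5 + -9 t, -1 + 2 t) and CD as C + s(D − C) = (5 + -4 s, -2 + 3 s). Solve the linear system for (t, s). Determinant = 19 ≠ 0, so a unique intersection of the containing lines exists. Solution: t = 4/19, s = 9/19 — both in [0, 1], so the segments cross. Intersection point: (59/19, -11/19).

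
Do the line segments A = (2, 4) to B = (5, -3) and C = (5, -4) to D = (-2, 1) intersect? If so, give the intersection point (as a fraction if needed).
No (intersection of containing lines falls outside at least one segment)

Parametrize and solve: t = 41/34, s = -3/34. At least one of these is outside [0, 1], so the segments do not intersect.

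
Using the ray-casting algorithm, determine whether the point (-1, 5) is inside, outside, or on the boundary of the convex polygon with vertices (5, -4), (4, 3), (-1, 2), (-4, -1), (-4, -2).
The point (-1, 5) lies strictly outside the polygon

Cast a horizontal ray to the right from the query point and count how many polygon edges it crosses (each edge strictly once or zero times, handled with the usual half-open convention). 
Parity of crossings → even ⇒ outside.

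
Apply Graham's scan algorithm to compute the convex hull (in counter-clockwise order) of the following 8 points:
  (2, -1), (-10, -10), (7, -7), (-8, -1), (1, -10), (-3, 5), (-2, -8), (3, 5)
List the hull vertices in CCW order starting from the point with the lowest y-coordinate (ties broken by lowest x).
Hull (CCW) = [(-10, -10), (1, -10), (7, -7), (3, 5), (-3, 5), (-8, -1)]

Graham scan procedure:
  1. Find the pivot p₀ = point with lowest y (tie → lowest x): (-10, -10).
  2. Sort the remaining points by polar angle around p₀.
  3. Walk through sorted points, maintaining a stack; pop the top while the last three entries make a non-left turn (cross product ≤ 0).
  4. Final stack is the convex hull in CCW order: (-10, -10), (1, -10), (7, -7), (3, 5), (-3, 5), (-8, -1).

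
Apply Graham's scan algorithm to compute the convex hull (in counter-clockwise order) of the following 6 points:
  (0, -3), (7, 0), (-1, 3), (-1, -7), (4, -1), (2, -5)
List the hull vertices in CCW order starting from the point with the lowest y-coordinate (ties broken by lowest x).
Hull (CCW) = [(-1, -7), (2, -5), (7, 0), (-1, 3)]

Graham scan procedure:
  1. Find the pivot p₀ = point with lowest y (tie → lowest x): (-1, -7).
  2. Sort the remaining points by polar angle around p₀.
  3. Walk through sorted points, maintaining a stack; pop the top while the last three entries make a non-left turn (cross product ≤ 0).
  4. Final stack is the convex hull in CCW order: (-1, -7), (2, -5), (7, 0), (-1, 3).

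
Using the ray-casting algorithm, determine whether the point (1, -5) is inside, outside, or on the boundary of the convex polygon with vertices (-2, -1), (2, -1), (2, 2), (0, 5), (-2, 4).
The point (1, -5) lies strictly outside the polygon

Cast a horizontal ray to the right from the query point and count how many polygon edges it crosses (each edge strictly once or zero times, handled with the usual half-open convention). 
Parity of crossings → even ⇒ outside.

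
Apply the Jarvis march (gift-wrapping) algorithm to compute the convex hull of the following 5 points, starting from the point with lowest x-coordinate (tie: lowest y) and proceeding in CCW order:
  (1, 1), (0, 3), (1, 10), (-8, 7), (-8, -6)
Hull (CCW) = [(-8, -6), (1, 1), (1, 10), (-8, 7)]

Jarvis march: at each step, from the current hull vertex p, select the next vertex q as the point such that every other point lies strictly to the left of (or on) the directed line p → q. (Equivalently: for every other point r, the cross product (q − p) × (r − p) ≥ 0.)
Starting point (lowest x, tie lowest y): (-8, -6). Wrap until returning to start. Resulting hull: (-8, -6), (1, 1), (1, 10), (-8, 7).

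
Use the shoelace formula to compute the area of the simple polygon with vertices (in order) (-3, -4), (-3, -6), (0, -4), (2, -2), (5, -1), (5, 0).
Area = 19/2

Shoelace formula: Area = (1/2) |Σ_i (x_i · y_{i+1} − x_{i+1} · y_i)| (indices mod n). Compute each cross term:
  (-3)(-6) − (-3)(-4) = 6
  (-3)(-4) − (0)(-6) = 12
  (0)(-2) − (2)(-4) = 8
  (2)(-1) − (5)(-2) = 8
  (5)(0) − (5)(-1) = 5
  (5)(-4) − (-3)(0) = -20
Sum = 19, so (signed) Area = 19/2 = 19/2, |Area| = 19/2.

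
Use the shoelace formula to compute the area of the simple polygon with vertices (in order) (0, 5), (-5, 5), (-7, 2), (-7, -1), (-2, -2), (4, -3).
Area = 117/2

Shoelace formula: Area = (1/2) |Σ_i (x_i · y_{i+1} − x_{i+1} · y_i)| (indices mod n). Compute each cross term:
  (0)(5) − (-5)(5) = 25
  (-5)(2) − (-7)(5) = 25
  (-7)(-1) − (-7)(2) = 21
  (-7)(-2) − (-2)(-1) = 12
  (-2)(-3) − (4)(-2) = 14
  (4)(5) − (0)(-3) = 20
Sum = 117, so (signed) Area = 117/2 = 117/2, |Area| = 117/2.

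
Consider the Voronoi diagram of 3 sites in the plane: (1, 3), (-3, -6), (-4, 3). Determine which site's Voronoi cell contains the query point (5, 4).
Nearest site = (1, 3)

The Voronoi cell of site s contains exactly those query points closer to s than to any other site. Compute squared distances from q = (5, 4) to each site:
  (1 − 5)² + (3 − 4)² = 17
  (-4 − 5)² + (3 − 4)² = 82
  (-3 − 5)² + (-6 − 4)² = 164
Minimum is attained by (1, 3), so q lies in its Voronoi cell.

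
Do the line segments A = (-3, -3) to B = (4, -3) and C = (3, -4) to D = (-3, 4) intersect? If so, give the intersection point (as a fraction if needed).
Yes; intersection at (9/4, -3) (t = 3/4 on AB, s = 1/8 on CD)

Parametrize AB as A + t(B − A) = (-3 + 7 t, -3 + 0 t) and CD as C + s(D − C) = (3 + -6 s, -4 + 8 s). Solve the linear system for (t, s). Determinant = -56 ≠ 0, so a unique intersection of the containing lines exists. Solution: t = 3/4, s = 1/8 — both in [0, 1], so the segments cross. Intersection point: (9/4, -3).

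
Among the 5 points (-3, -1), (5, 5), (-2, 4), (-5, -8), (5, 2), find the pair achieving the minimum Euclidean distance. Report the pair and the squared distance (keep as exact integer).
Pair = ((5, 5), (5, 2)); squared distance = 9

Compute all C(5, 2) = 10 pairwise squared distances (x_i − x_j)² + (y_i − y_j)². The minimum is 9, attained by the pair ((5, 5), (5, 2)).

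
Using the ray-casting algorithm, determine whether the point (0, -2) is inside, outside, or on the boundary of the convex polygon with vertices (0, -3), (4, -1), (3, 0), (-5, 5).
The point (0, -2) lies strictly inside the polygon

Cast a horizontal ray to the right from the query point and count how many polygon edges it crosses (each edge strictly once or zero times, handled with the usual half-open convention). 
Parity of crossings → odd ⇒ inside.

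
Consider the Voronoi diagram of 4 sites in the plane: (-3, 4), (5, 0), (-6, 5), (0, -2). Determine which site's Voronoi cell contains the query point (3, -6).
Nearest site = (0, -2)

The Voronoi cell of site s contains exactly those query points closer to s than to any other site. Compute squared distances from q = (3, -6) to each site:
  (0 − 3)² + (-2 − -6)² = 25
  (5 − 3)² + (0 − -6)² = 40
  (-3 − 3)² + (4 − -6)² = 136
  (-6 − 3)² + (5 − -6)² = 202
Minimum is attained by (0, -2), so q lies in its Voronoi cell.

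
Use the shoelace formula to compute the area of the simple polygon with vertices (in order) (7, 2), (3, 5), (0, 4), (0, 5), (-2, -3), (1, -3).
Area = 83/2

Shoelace formula: Area = (1/2) |Σ_i (x_i · y_{i+1} − x_{i+1} · y_i)| (indices mod n). Compute each cross term:
  (7)(5) − (3)(2) = 29
  (3)(4) − (0)(5) = 12
  (0)(5) − (0)(4) = 0
  (0)(-3) − (-2)(5) = 10
  (-2)(-3) − (1)(-3) = 9
  (1)(2) − (7)(-3) = 23
Sum = 83, so (signed) Area = 83/2 = 83/2, |Area| = 83/2.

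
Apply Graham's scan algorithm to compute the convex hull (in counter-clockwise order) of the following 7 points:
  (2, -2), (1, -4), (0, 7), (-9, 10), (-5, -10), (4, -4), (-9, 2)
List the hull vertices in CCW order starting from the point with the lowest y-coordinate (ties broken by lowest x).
Hull (CCW) = [(-5, -10), (4, -4), (0, 7), (-9, 10), (-9, 2)]

Graham scan procedure:
  1. Find the pivot p₀ = point with lowest y (tie → lowest x): (-5, -10).
  2. Sort the remaining points by polar angle around p₀.
  3. Walk through sorted points, maintaining a stack; pop the top while the last three entries make a non-left turn (cross product ≤ 0).
  4. Final stack is the convex hull in CCW order: (-5, -10), (4, -4), (0, 7), (-9, 10), (-9, 2).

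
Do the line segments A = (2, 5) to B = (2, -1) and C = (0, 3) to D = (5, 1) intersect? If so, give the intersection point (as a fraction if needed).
Yes; intersection at (2, 11/5) (t = 7/15 on AB, s = 2/5 on CD)

Parametrize AB as A + t(B − A) = (2 + 0 t, 5 + -6 t) and CD as C + s(D − C) = (0 + 5 s, 3 + -2 s). Solve the linear system for (t, s). Determinant = -30 ≠ 0, so a unique intersection of the containing lines exists. Solution: t = 7/15, s = 2/5 — both in [0, 1], so the segments cross. Intersection point: (2, 11/5).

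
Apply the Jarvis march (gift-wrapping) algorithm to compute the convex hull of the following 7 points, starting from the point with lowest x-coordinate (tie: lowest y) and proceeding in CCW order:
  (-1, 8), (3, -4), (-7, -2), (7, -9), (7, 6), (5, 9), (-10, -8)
Hull (CCW) = [(-10, -8), (7, -9), (7, 6), (5, 9), (-1, 8), (-7, -2)]

Jarvis march: at each step, from the current hull vertex p, select the next vertex q as the point such that every other point lies strictly to the left of (or on) the directed line p → q. (Equivalently: for every other point r, the cross product (q − p) × (r − p) ≥ 0.)
Starting point (lowest x, tie lowest y): (-10, -8). Wrap until returning to start. Resulting hull: (-10, -8), (7, -9), (7, 6), (5, 9), (-1, 8), (-7, -2).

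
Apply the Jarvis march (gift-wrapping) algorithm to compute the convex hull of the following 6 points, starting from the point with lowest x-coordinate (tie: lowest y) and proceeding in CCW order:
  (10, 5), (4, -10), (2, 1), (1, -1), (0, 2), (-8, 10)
Hull (CCW) = [(-8, 10), (4, -10), (10, 5)]

Jarvis march: at each step, from the current hull vertex p, select the next vertex q as the point such that every other point lies strictly to the left of (or on) the directed line p → q. (Equivalently: for every other point r, the cross product (q − p) × (r − p) ≥ 0.)
Starting point (lowest x, tie lowest y): (-8, 10). Wrap until returning to start. Resulting hull: (-8, 10), (4, -10), (10, 5).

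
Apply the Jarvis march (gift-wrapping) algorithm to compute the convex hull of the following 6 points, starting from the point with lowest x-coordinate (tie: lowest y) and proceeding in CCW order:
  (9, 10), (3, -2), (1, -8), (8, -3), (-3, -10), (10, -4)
Hull (CCW) = [(-3, -10), (10, -4), (9, 10)]

Jarvis march: at each step, from the current hull vertex p, select the next vertex q as the point such that every other point lies strictly to the left of (or on) the directed line p → q. (Equivalently: for every other point r, the cross product (q − p) × (r − p) ≥ 0.)
Starting point (lowest x, tie lowest y): (-3, -10). Wrap until returning to start. Resulting hull: (-3, -10), (10, -4), (9, 10).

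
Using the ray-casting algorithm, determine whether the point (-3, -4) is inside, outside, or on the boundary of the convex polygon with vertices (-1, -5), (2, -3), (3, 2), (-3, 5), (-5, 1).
The point (-3, -4) lies strictly outside the polygon

Cast a horizontal ray to the right from the query point and count how many polygon edges it crosses (each edge strictly once or zero times, handled with the usual half-open convention). 
Parity of crossings → even ⇒ outside.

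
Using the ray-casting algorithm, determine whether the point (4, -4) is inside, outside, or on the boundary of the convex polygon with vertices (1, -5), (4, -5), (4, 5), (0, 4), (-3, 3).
The point (4, -4) lies on the polygon boundary

Boundary check: the query satisfies the collinearity and bounding-box conditions for some polygon edge, so it lies exactly on the boundary.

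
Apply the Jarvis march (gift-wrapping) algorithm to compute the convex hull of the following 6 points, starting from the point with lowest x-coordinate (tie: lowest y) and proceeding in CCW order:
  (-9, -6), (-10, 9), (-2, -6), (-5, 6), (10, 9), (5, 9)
Hull (CCW) = [(-10, 9), (-9, -6), (-2, -6), (10, 9)]

Jarvis march: at each step, from the current hull vertex p, select the next vertex q as the point such that every other point lies strictly to the left of (or on) the directed line p → q. (Equivalently: for every other point r, the cross product (q − p) × (r − p) ≥ 0.)
Starting point (lowest x, tie lowest y): (-10, 9). Wrap until returning to start. Resulting hull: (-10, 9), (-9, -6), (-2, -6), (10, 9).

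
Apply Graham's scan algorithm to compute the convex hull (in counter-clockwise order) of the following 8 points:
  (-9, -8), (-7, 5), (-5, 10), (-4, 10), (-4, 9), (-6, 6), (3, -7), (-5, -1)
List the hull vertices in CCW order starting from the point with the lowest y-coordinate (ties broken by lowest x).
Hull (CCW) = [(-9, -8), (3, -7), (-4, 10), (-5, 10), (-7, 5)]

Graham scan procedure:
  1. Find the pivot p₀ = point with lowest y (tie → lowest x): (-9, -8).
  2. Sort the remaining points by polar angle around p₀.
  3. Walk through sorted points, maintaining a stack; pop the top while the last three entries make a non-left turn (cross product ≤ 0).
  4. Final stack is the convex hull in CCW order: (-9, -8), (3, -7), (-4, 10), (-5, 10), (-7, 5).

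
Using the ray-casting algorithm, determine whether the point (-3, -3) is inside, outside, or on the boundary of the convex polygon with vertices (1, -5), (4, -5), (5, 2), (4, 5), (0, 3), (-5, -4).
The point (-3, -3) lies strictly inside the polygon

Cast a horizontal ray to the right from the query point and count how many polygon edges it crosses (each edge strictly once or zero times, handled with the usual half-open convention). 
Parity of crossings → odd ⇒ inside.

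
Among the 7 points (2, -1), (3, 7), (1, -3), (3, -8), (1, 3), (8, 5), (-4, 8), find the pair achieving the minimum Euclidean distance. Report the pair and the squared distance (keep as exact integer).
Pair = ((2, -1), (1, -3)); squared distance = 5

Compute all C(7, 2) = 21 pairwise squared distances (x_i − x_j)² + (y_i − y_j)². The minimum is 5, attained by the pair ((2, -1), (1, -3)).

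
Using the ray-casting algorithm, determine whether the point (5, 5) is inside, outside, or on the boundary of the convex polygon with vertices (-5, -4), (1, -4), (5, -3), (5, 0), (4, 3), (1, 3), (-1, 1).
The point (5, 5) lies strictly outside the polygon

Cast a horizontal ray to the right from the query point and count how many polygon edges it crosses (each edge strictly once or zero times, handled with the usual half-open convention). 
Parity of crossings → even ⇒ outside.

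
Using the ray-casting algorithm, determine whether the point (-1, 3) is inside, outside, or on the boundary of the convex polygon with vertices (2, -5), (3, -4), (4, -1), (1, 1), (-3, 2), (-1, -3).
The point (-1, 3) lies strictly outside the polygon

Cast a horizontal ray to the right from the query point and count how many polygon edges it crosses (each edge strictly once or zero times, handled with the usual half-open convention). 
Parity of crossings → even ⇒ outside.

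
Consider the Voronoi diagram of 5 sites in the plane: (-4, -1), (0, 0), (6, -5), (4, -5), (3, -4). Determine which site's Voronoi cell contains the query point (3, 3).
Nearest site = (0, 0)

The Voronoi cell of site s contains exactly those query points closer to s than to any other site. Compute squared distances from q = (3, 3) to each site:
  (0 − 3)² + (0 − 3)² = 18
  (3 − 3)² + (-4 − 3)² = 49
  (-4 − 3)² + (-1 − 3)² = 65
  (4 − 3)² + (-5 − 3)² = 65
  (6 − 3)² + (-5 − 3)² = 73
Minimum is attained by (0, 0), so q lies in its Voronoi cell.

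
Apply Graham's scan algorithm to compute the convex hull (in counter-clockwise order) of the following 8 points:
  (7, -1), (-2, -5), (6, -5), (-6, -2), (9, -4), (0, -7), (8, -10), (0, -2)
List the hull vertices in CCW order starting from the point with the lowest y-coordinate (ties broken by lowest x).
Hull (CCW) = [(8, -10), (9, -4), (7, -1), (-6, -2), (0, -7)]

Graham scan procedure:
  1. Find the pivot p₀ = point with lowest y (tie → lowest x): (8, -10).
  2. Sort the remaining points by polar angle around p₀.
  3. Walk through sorted points, maintaining a stack; pop the top while the last three entries make a non-left turn (cross product ≤ 0).
  4. Final stack is the convex hull in CCW order: (8, -10), (9, -4), (7, -1), (-6, -2), (0, -7).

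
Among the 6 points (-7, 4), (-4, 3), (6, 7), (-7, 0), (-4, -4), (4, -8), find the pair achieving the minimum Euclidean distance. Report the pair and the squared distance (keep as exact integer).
Pair = ((-7, 4), (-4, 3)); squared distance = 10

Compute all C(6, 2) = 15 pairwise squared distances (x_i − x_j)² + (y_i − y_j)². The minimum is 10, attained by the pair ((-7, 4), (-4, 3)).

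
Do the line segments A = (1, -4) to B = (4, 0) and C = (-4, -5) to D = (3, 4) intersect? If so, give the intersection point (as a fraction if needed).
No (intersection of containing lines falls outside at least one segment)

Parametrize and solve: t = 38, s = 17. At least one of these is outside [0, 1], so the segments do not intersect.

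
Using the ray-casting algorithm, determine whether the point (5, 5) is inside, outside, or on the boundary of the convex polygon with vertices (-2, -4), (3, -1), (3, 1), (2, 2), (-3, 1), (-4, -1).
The point (5, 5) lies strictly outside the polygon

Cast a horizontal ray to the right from the query point and count how many polygon edges it crosses (each edge strictly once or zero times, handled with the usual half-open convention). 
Parity of crossings → even ⇒ outside.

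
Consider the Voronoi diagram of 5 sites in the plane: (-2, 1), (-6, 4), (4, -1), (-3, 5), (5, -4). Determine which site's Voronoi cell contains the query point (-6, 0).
Nearest site = (-6, 4)

The Voronoi cell of site s contains exactly those query points closer to s than to any other site. Compute squared distances from q = (-6, 0) to each site:
  (-6 − -6)² + (4 − 0)² = 16
  (-2 − -6)² + (1 − 0)² = 17
  (-3 − -6)² + (5 − 0)² = 34
  (4 − -6)² + (-1 − 0)² = 101
  (5 − -6)² + (-4 − 0)² = 137
Minimum is attained by (-6, 4), so q lies in its Voronoi cell.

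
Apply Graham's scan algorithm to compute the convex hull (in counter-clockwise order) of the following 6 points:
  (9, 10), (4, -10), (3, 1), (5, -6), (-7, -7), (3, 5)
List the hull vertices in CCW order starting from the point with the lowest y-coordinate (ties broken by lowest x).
Hull (CCW) = [(4, -10), (9, 10), (3, 5), (-7, -7)]

Graham scan procedure:
  1. Find the pivot p₀ = point with lowest y (tie → lowest x): (4, -10).
  2. Sort the remaining points by polar angle around p₀.
  3. Walk through sorted points, maintaining a stack; pop the top while the last three entries make a non-left turn (cross product ≤ 0).
  4. Final stack is the convex hull in CCW order: (4, -10), (9, 10), (3, 5), (-7, -7).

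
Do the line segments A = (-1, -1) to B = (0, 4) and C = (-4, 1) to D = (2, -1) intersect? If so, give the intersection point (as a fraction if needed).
Yes; intersection at (-13/16, -1/16) (t = 3/16 on AB, s = 17/32 on CD)

Parametrize AB as A + t(B − A) = (-1 + 1 t, -1 + 5 t) and CD as C + s(D − C) = (-4 + 6 s, 1 + -2 s). Solve the linear system for (t, s). Determinant = 32 ≠ 0, so a unique intersection of the containing lines exists. Solution: t = 3/16, s = 17/32 — both in [0, 1], so the segments cross. Intersection point: (-13/16, -1/16).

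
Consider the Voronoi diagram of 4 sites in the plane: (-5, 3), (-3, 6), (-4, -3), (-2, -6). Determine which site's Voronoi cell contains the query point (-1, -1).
Nearest site = (-4, -3)

The Voronoi cell of site s contains exactly those query points closer to s than to any other site. Compute squared distances from q = (-1, -1) to each site:
  (-4 − -1)² + (-3 − -1)² = 13
  (-2 − -1)² + (-6 − -1)² = 26
  (-5 − -1)² + (3 − -1)² = 32
  (-3 − -1)² + (6 − -1)² = 53
Minimum is attained by (-4, -3), so q lies in its Voronoi cell.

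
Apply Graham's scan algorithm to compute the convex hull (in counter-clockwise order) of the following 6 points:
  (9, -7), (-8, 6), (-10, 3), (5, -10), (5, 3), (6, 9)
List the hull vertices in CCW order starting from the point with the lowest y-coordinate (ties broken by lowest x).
Hull (CCW) = [(5, -10), (9, -7), (6, 9), (-8, 6), (-10, 3)]

Graham scan procedure:
  1. Find the pivot p₀ = point with lowest y (tie → lowest x): (5, -10).
  2. Sort the remaining points by polar angle around p₀.
  3. Walk through sorted points, maintaining a stack; pop the top while the last three entries make a non-left turn (cross product ≤ 0).
  4. Final stack is the convex hull in CCW order: (5, -10), (9, -7), (6, 9), (-8, 6), (-10, 3).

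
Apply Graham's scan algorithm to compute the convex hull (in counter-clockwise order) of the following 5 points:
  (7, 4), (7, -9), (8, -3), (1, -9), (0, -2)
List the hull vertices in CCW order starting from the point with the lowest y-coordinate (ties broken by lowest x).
Hull (CCW) = [(1, -9), (7, -9), (8, -3), (7, 4), (0, -2)]

Graham scan procedure:
  1. Find the pivot p₀ = point with lowest y (tie → lowest x): (1, -9).
  2. Sort the remaining points by polar angle around p₀.
  3. Walk through sorted points, maintaining a stack; pop the top while the last three entries make a non-left turn (cross product ≤ 0).
  4. Final stack is the convex hull in CCW order: (1, -9), (7, -9), (8, -3), (7, 4), (0, -2).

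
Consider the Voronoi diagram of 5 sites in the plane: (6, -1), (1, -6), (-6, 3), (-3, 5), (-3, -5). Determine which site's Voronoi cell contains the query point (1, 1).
Nearest site = (6, -1)

The Voronoi cell of site s contains exactly those query points closer to s than to any other site. Compute squared distances from q = (1, 1) to each site:
  (6 − 1)² + (-1 − 1)² = 29
  (-3 − 1)² + (5 − 1)² = 32
  (1 − 1)² + (-6 − 1)² = 49
  (-3 − 1)² + (-5 − 1)² = 52
  (-6 − 1)² + (3 − 1)² = 53
Minimum is attained by (6, -1), so q lies in its Voronoi cell.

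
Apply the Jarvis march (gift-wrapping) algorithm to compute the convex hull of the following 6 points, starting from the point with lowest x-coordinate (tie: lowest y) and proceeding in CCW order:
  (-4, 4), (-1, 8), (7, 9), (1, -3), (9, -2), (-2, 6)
Hull (CCW) = [(-4, 4), (1, -3), (9, -2), (7, 9), (-1, 8)]

Jarvis march: at each step, from the current hull vertex p, select the next vertex q as the point such that every other point lies strictly to the left of (or on) the directed line p → q. (Equivalently: for every other point r, the cross product (q − p) × (r − p) ≥ 0.)
Starting point (lowest x, tie lowest y): (-4, 4). Wrap until returning to start. Resulting hull: (-4, 4), (1, -3), (9, -2), (7, 9), (-1, 8).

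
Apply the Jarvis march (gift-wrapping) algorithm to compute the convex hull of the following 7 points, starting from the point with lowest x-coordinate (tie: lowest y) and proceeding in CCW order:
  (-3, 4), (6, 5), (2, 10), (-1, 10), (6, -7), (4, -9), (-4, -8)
Hull (CCW) = [(-4, -8), (4, -9), (6, -7), (6, 5), (2, 10), (-1, 10), (-3, 4)]

Jarvis march: at each step, from the current hull vertex p, select the next vertex q as the point such that every other point lies strictly to the left of (or on) the directed line p → q. (Equivalently: for every other point r, the cross product (q − p) × (r − p) ≥ 0.)
Starting point (lowest x, tie lowest y): (-4, -8). Wrap until returning to start. Resulting hull: (-4, -8), (4, -9), (6, -7), (6, 5), (2, 10), (-1, 10), (-3, 4).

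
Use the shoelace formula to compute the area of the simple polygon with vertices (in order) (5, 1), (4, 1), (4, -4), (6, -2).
Area = 13/2

Shoelace formula: Area = (1/2) |Σ_i (x_i · y_{i+1} − x_{i+1} · y_i)| (indices mod n). Compute each cross term:
  (5)(1) − (4)(1) = 1
  (4)(-4) − (4)(1) = -20
  (4)(-2) − (6)(-4) = 16
  (6)(1) − (5)(-2) = 16
Sum = 13, so (signed) Area = 13/2 = 13/2, |Area| = 13/2.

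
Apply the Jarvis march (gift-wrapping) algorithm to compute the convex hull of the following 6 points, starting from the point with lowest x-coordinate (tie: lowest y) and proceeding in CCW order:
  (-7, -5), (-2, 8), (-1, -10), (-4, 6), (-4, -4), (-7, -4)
Hull (CCW) = [(-7, -5), (-1, -10), (-2, 8), (-4, 6), (-7, -4)]

Jarvis march: at each step, from the current hull vertex p, select the next vertex q as the point such that every other point lies strictly to the left of (or on) the directed line p → q. (Equivalently: for every other point r, the cross product (q − p) × (r − p) ≥ 0.)
Starting point (lowest x, tie lowest y): (-7, -5). Wrap until returning to start. Resulting hull: (-7, -5), (-1, -10), (-2, 8), (-4, 6), (-7, -4).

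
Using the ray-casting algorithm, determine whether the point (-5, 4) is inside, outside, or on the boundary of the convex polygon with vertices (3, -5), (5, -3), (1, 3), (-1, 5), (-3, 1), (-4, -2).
The point (-5, 4) lies strictly outside the polygon

Cast a horizontal ray to the right from the query point and count how many polygon edges it crosses (each edge strictly once or zero times, handled with the usual half-open convention). 
Parity of crossings → even ⇒ outside.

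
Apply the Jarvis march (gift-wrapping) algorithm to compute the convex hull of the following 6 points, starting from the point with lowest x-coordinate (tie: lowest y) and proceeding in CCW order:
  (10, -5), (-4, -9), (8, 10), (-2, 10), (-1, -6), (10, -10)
Hull (CCW) = [(-4, -9), (10, -10), (10, -5), (8, 10), (-2, 10)]

Jarvis march: at each step, from the current hull vertex p, select the next vertex q as the point such that every other point lies strictly to the left of (or on) the directed line p → q. (Equivalently: for every other point r, the cross product (q − p) × (r − p) ≥ 0.)
Starting point (lowest x, tie lowest y): (-4, -9). Wrap until returning to start. Resulting hull: (-4, -9), (10, -10), (10, -5), (8, 10), (-2, 10).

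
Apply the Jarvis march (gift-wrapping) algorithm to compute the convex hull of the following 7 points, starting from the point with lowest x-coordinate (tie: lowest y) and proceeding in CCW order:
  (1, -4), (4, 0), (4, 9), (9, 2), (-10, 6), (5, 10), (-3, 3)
Hull (CCW) = [(-10, 6), (1, -4), (9, 2), (5, 10)]

Jarvis march: at each step, from the current hull vertex p, select the next vertex q as the point such that every other point lies strictly to the left of (or on) the directed line p → q. (Equivalently: for every other point r, the cross product (q − p) × (r − p) ≥ 0.)
Starting point (lowest x, tie lowest y): (-10, 6). Wrap until returning to start. Resulting hull: (-10, 6), (1, -4), (9, 2), (5, 10).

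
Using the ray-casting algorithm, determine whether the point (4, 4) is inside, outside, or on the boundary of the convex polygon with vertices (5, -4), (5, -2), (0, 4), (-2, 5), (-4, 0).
The point (4, 4) lies strictly outside the polygon

Cast a horizontal ray to the right from the query point and count how many polygon edges it crosses (each edge strictly once or zero times, handled with the usual half-open convention). 
Parity of crossings → even ⇒ outside.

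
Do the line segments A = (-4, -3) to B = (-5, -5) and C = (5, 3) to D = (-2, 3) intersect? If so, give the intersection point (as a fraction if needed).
No (intersection of containing lines falls outside at least one segment)

Parametrize and solve: t = -3, s = 6/7. At least one of these is outside [0, 1], so the segments do not intersect.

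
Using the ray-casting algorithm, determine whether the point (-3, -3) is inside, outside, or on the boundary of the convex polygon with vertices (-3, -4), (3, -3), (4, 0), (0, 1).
The point (-3, -3) lies strictly outside the polygon

Cast a horizontal ray to the right from the query point and count how many polygon edges it crosses (each edge strictly once or zero times, handled with the usual half-open convention). 
Parity of crossings → even ⇒ outside.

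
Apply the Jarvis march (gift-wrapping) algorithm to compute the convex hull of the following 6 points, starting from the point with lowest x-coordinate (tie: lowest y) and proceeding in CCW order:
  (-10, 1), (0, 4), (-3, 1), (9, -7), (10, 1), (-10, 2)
Hull (CCW) = [(-10, 1), (9, -7), (10, 1), (0, 4), (-10, 2)]

Jarvis march: at each step, from the current hull vertex p, select the next vertex q as the point such that every other point lies strictly to the left of (or on) the directed line p → q. (Equivalently: for every other point r, the cross product (q − p) × (r − p) ≥ 0.)
Starting point (lowest x, tie lowest y): (-10, 1). Wrap until returning to start. Resulting hull: (-10, 1), (9, -7), (10, 1), (0, 4), (-10, 2).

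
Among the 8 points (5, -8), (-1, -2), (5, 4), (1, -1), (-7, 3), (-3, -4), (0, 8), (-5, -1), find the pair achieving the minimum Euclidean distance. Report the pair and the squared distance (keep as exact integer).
Pair = ((-1, -2), (1, -1)); squared distance = 5

Compute all C(8, 2) = 28 pairwise squared distances (x_i − x_j)² + (y_i − y_j)². The minimum is 5, attained by the pair ((-1, -2), (1, -1)).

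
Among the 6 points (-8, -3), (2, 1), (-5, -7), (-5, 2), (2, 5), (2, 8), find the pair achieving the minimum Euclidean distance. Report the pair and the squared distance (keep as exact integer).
Pair = ((2, 5), (2, 8)); squared distance = 9

Compute all C(6, 2) = 15 pairwise squared distances (x_i − x_j)² + (y_i − y_j)². The minimum is 9, attained by the pair ((2, 5), (2, 8)).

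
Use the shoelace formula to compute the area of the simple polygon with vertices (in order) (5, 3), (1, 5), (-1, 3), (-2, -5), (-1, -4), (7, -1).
Area = 99/2

Shoelace formula: Area = (1/2) |Σ_i (x_i · y_{i+1} − x_{i+1} · y_i)| (indices mod n). Compute each cross term:
  (5)(5) − (1)(3) = 22
  (1)(3) − (-1)(5) = 8
  (-1)(-5) − (-2)(3) = 11
  (-2)(-4) − (-1)(-5) = 3
  (-1)(-1) − (7)(-4) = 29
  (7)(3) − (5)(-1) = 26
Sum = 99, so (signed) Area = 99/2 = 99/2, |Area| = 99/2.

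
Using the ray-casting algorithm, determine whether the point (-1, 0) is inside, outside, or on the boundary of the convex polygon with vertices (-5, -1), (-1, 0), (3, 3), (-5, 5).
The point (-1, 0) lies on the polygon boundary

Boundary check: the query satisfies the collinearity and bounding-box conditions for some polygon edge, so it lies exactly on the boundary.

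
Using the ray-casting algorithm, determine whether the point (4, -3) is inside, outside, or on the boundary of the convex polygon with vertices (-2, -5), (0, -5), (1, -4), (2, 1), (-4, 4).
The point (4, -3) lies strictly outside the polygon

Cast a horizontal ray to the right from the query point and count how many polygon edges it crosses (each edge strictly once or zero times, handled with the usual half-open convention). 
Parity of crossings → even ⇒ outside.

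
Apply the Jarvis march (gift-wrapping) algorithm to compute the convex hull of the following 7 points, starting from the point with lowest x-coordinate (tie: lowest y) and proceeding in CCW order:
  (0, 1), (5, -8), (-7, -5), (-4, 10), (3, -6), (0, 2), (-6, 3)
Hull (CCW) = [(-7, -5), (5, -8), (-4, 10), (-6, 3)]

Jarvis march: at each step, from the current hull vertex p, select the next vertex q as the point such that every other point lies strictly to the left of (or on) the directed line p → q. (Equivalently: for every other point r, the cross product (q − p) × (r − p) ≥ 0.)
Starting point (lowest x, tie lowest y): (-7, -5). Wrap until returning to start. Resulting hull: (-7, -5), (5, -8), (-4, 10), (-6, 3).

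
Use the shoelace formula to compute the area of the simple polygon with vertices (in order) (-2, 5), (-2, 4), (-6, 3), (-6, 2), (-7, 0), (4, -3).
Area = 75/2

Shoelace formula: Area = (1/2) |Σ_i (x_i · y_{i+1} − x_{i+1} · y_i)| (indices mod n). Compute each cross term:
  (-2)(4) − (-2)(5) = 2
  (-2)(3) − (-6)(4) = 18
  (-6)(2) − (-6)(3) = 6
  (-6)(0) − (-7)(2) = 14
  (-7)(-3) − (4)(0) = 21
  (4)(5) − (-2)(-3) = 14
Sum = 75, so (signed) Area = 75/2 = 75/2, |Area| = 75/2.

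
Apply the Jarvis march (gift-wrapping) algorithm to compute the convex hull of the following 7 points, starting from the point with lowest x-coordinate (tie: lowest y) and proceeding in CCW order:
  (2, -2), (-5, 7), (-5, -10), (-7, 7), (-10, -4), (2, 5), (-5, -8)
Hull (CCW) = [(-10, -4), (-5, -10), (2, -2), (2, 5), (-5, 7), (-7, 7)]

Jarvis march: at each step, from the current hull vertex p, select the next vertex q as the point such that every other point lies strictly to the left of (or on) the directed line p → q. (Equivalently: for every other point r, the cross product (q − p) × (r − p) ≥ 0.)
Starting point (lowest x, tie lowest y): (-10, -4). Wrap until returning to start. Resulting hull: (-10, -4), (-5, -10), (2, -2), (2, 5), (-5, 7), (-7, 7).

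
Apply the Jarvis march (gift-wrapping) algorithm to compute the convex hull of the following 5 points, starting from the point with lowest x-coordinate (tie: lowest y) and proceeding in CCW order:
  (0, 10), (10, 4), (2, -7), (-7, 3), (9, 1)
Hull (CCW) = [(-7, 3), (2, -7), (9, 1), (10, 4), (0, 10)]

Jarvis march: at each step, from the current hull vertex p, select the next vertex q as the point such that every other point lies strictly to the left of (or on) the directed line p → q. (Equivalently: for every other point r, the cross product (q − p) × (r − p) ≥ 0.)
Starting point (lowest x, tie lowest y): (-7, 3). Wrap until returning to start. Resulting hull: (-7, 3), (2, -7), (9, 1), (10, 4), (0, 10).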